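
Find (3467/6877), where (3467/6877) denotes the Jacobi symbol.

6877 ≡ 1 (mod 4), so quadratic reciprocity gives (3467/6877) = (6877/3467). Reduce: 6877 ≡ 3410 (mod 3467). Now have (3410/3467).
Factor out 2: 3410 = 2·1705. Since 3467 ≡ 3 (mod 8), (2/3467) = -1. Now have -(1705/3467).
1705 ≡ 1 (mod 4), so quadratic reciprocity gives (1705/3467) = (3467/1705). Reduce: 3467 ≡ 57 (mod 1705). Now have -(57/1705).
57 ≡ 1 (mod 4), so quadratic reciprocity gives (57/1705) = (1705/57). Reduce: 1705 ≡ 52 (mod 57). Now have -(52/57).
Factor out 2: 52 = 2^2·13. Since 57 ≡ 1 (mod 8), (2/57) = +1, and (2/57)^2 = +1. Now have -(13/57).
13 ≡ 1 (mod 4), so quadratic reciprocity gives (13/57) = (57/13). Reduce: 57 ≡ 5 (mod 13). Now have -(5/13).
5 ≡ 1 (mod 4), so quadratic reciprocity gives (5/13) = (13/5). Reduce: 13 ≡ 3 (mod 5). Now have -(3/5).
5 ≡ 1 (mod 4), so quadratic reciprocity gives (3/5) = (5/3). Reduce: 5 ≡ 2 (mod 3). Now have -(2/3).
Factor out 2: 2 = 2. Since 3 ≡ 3 (mod 8), (2/3) = -1. Now have (1/3).
(1/3) = 1. Collecting the sign factors: 1.

1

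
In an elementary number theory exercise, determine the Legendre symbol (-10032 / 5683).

1

Pull out -1: (-10032 / 5683) = (-1 / 5683)·(10032 / 5683). Since 5683 ≡ 3 (mod 4), (-1 / 5683) = -1. Now have -(10032 / 5683).
Reduce the numerator: 10032 ≡ 4349 (mod 5683), so (10032 / 5683) = (4349 / 5683).
4349 ≡ 1 (mod 4), so quadratic reciprocity gives (4349 / 5683) = (5683 / 4349). Reduce: 5683 ≡ 1334 (mod 4349). Now have -(1334 / 4349).
Factor out 2: 1334 = 2·667. Since 4349 ≡ 5 (mod 8), (2 / 4349) = -1. Now have (667 / 4349).
4349 ≡ 1 (mod 4), so quadratic reciprocity gives (667 / 4349) = (4349 / 667). Reduce: 4349 ≡ 347 (mod 667). Now have (347 / 667).
Both 347 ≡ 3 and 667 ≡ 3 (mod 4), so reciprocity gives (347 / 667) = -(667 / 347). Reduce: 667 ≡ 320 (mod 347). Now have -(320 / 347).
Factor out 2: 320 = 2^6·5. Since 347 ≡ 3 (mod 8), (2 / 347) = -1, and (2 / 347)^6 = +1. Now have -(5 / 347).
5 ≡ 1 (mod 4), so quadratic reciprocity gives (5 / 347) = (347 / 5). Reduce: 347 ≡ 2 (mod 5). Now have -(2 / 5).
Factor out 2: 2 = 2. Since 5 ≡ 5 (mod 8), (2 / 5) = -1. Now have (1 / 5).
(1 / 5) = 1. Collecting the sign factors: 1.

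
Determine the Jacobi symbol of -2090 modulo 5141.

Pull out -1: (-2090/5141) = (-1/5141)·(2090/5141). Since 5141 ≡ 1 (mod 4), (-1/5141) = +1. Now have (2090/5141).
Factor out 2: 2090 = 2·1045. Since 5141 ≡ 5 (mod 8), (2/5141) = -1. Now have -(1045/5141).
1045 ≡ 1 (mod 4), so quadratic reciprocity gives (1045/5141) = (5141/1045). Reduce: 5141 ≡ 961 (mod 1045). Now have -(961/1045).
961 ≡ 1 (mod 4), so quadratic reciprocity gives (961/1045) = (1045/961). Reduce: 1045 ≡ 84 (mod 961). Now have -(84/961).
Factor out 2: 84 = 2^2·21. Since 961 ≡ 1 (mod 8), (2/961) = +1, and (2/961)^2 = +1. Now have -(21/961).
21 ≡ 1 (mod 4), so quadratic reciprocity gives (21/961) = (961/21). Reduce: 961 ≡ 16 (mod 21). Now have -(16/21).
Factor out 2: 16 = 2^4. Since 21 ≡ 5 (mod 8), (2/21) = -1, and (2/21)^4 = +1. Now have -(1/21).
(1/21) = 1. Collecting the sign factors: -1.

-1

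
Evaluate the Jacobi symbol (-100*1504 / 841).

By multiplicativity, (-100·1504 / 841) = (-100 / 841)·(1504 / 841).
First factor (-100 / 841):
(-100 / 841)
  = (741 / 841)    [-100 ≡ 741 mod 841]
  = (841 / 741)    [QR: 741 ≡ 1 mod 4, sign kept]
  = (100 / 741)    [841 ≡ 100 mod 741]
  = (25 / 741)    [741 ≡ 5 mod 8 ⇒ (2 / 741)^2 = +1]
  = (741 / 25)    [QR: 25 ≡ 1 mod 4, sign kept]
  = (16 / 25)    [741 ≡ 16 mod 25]
  = (1 / 25)    [25 ≡ 1 mod 8 ⇒ (2 / 25)^4 = +1]
  = 1    [(1 / 25) = 1]
Second factor (1504 / 841):
(1504 / 841)
  = (663 / 841)    [1504 ≡ 663 mod 841]
  = (841 / 663)    [QR: 841 ≡ 1 mod 4, sign kept]
  = (178 / 663)    [841 ≡ 178 mod 663]
  = (89 / 663)    [663 ≡ 7 mod 8 ⇒ (2 / 663) = +1]
  = (663 / 89)    [QR: 89 ≡ 1 mod 4, sign kept]
  = (40 / 89)    [663 ≡ 40 mod 89]
  = (5 / 89)    [89 ≡ 1 mod 8 ⇒ (2 / 89)^3 = +1]
  = (89 / 5)    [QR: 5 ≡ 1 mod 4, sign kept]
  = (4 / 5)    [89 ≡ 4 mod 5]
  = (1 / 5)    [5 ≡ 5 mod 8 ⇒ (2 / 5)^2 = +1]
  = 1    [(1 / 5) = 1]
Product: (1)·(1) = 1.

1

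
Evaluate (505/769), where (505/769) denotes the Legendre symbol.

(505/769)
  = (769/505)    [QR: 505 ≡ 1 mod 4, sign kept]
  = (264/505)    [769 ≡ 264 mod 505]
  = (33/505)    [505 ≡ 1 mod 8 ⇒ (2/505)^3 = +1]
  = (505/33)    [QR: 33 ≡ 1 mod 4, sign kept]
  = (10/33)    [505 ≡ 10 mod 33]
  = (5/33)    [33 ≡ 1 mod 8 ⇒ (2/33) = +1]
  = (33/5)    [QR: 5 ≡ 1 mod 4, sign kept]
  = (3/5)    [33 ≡ 3 mod 5]
  = (5/3)    [QR: 5 ≡ 1 mod 4, sign kept]
  = (2/3)    [5 ≡ 2 mod 3]
  = -(1/3)    [3 ≡ 3 mod 8 ⇒ (2/3) = -1]
  = -1    [(1/3) = 1]

-1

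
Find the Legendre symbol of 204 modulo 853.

Factor out 2: 204 = 2^2·51. Since 853 ≡ 5 (mod 8), (2/853) = -1, and (2/853)^2 = +1. Now have (51/853).
853 ≡ 1 (mod 4), so quadratic reciprocity gives (51/853) = (853/51). Reduce: 853 ≡ 37 (mod 51). Now have (37/51).
37 ≡ 1 (mod 4), so quadratic reciprocity gives (37/51) = (51/37). Reduce: 51 ≡ 14 (mod 37). Now have (14/37).
Factor out 2: 14 = 2·7. Since 37 ≡ 5 (mod 8), (2/37) = -1. Now have -(7/37).
37 ≡ 1 (mod 4), so quadratic reciprocity gives (7/37) = (37/7). Reduce: 37 ≡ 2 (mod 7). Now have -(2/7).
Factor out 2: 2 = 2. Since 7 ≡ 7 (mod 8), (2/7) = +1. Now have -(1/7).
(1/7) = 1. Collecting the sign factors: -1.

-1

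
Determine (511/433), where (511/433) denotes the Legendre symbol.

1

Reduce the numerator: 511 ≡ 78 (mod 433), so (511/433) = (78/433).
Factor out 2: 78 = 2·39. Since 433 ≡ 1 (mod 8), (2/433) = +1. Now have (39/433).
433 ≡ 1 (mod 4), so quadratic reciprocity gives (39/433) = (433/39). Reduce: 433 ≡ 4 (mod 39). Now have (4/39).
Factor out 2: 4 = 2^2. Since 39 ≡ 7 (mod 8), (2/39) = +1, and (2/39)^2 = +1. Now have (1/39).
(1/39) = 1. Collecting the sign factors: 1.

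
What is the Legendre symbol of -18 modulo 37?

-1

(-18|37)
  = (18|37)    [37 ≡ 1 mod 4 ⇒ (-1|37) = +1]
  = -(9|37)    [37 ≡ 5 mod 8 ⇒ (2|37) = -1]
  = -(37|9)    [QR: 9 ≡ 1 mod 4, sign kept]
  = -(1|9)    [37 ≡ 1 mod 9]
  = -1    [(1|9) = 1]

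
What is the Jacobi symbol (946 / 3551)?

1

(946 / 3551)
  = (473 / 3551)    [3551 ≡ 7 mod 8 ⇒ (2 / 3551) = +1]
  = (3551 / 473)    [QR: 473 ≡ 1 mod 4, sign kept]
  = (240 / 473)    [3551 ≡ 240 mod 473]
  = (15 / 473)    [473 ≡ 1 mod 8 ⇒ (2 / 473)^4 = +1]
  = (473 / 15)    [QR: 473 ≡ 1 mod 4, sign kept]
  = (8 / 15)    [473 ≡ 8 mod 15]
  = (1 / 15)    [15 ≡ 7 mod 8 ⇒ (2 / 15)^3 = +1]
  = 1    [(1 / 15) = 1]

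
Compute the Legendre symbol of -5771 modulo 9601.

Pull out -1: (-5771/9601) = (-1/9601)·(5771/9601). Since 9601 ≡ 1 (mod 4), (-1/9601) = +1. Now have (5771/9601).
9601 ≡ 1 (mod 4), so quadratic reciprocity gives (5771/9601) = (9601/5771). Reduce: 9601 ≡ 3830 (mod 5771). Now have (3830/5771).
Factor out 2: 3830 = 2·1915. Since 5771 ≡ 3 (mod 8), (2/5771) = -1. Now have -(1915/5771).
Both 1915 ≡ 3 and 5771 ≡ 3 (mod 4), so reciprocity gives (1915/5771) = -(5771/1915). Reduce: 5771 ≡ 26 (mod 1915). Now have (26/1915).
Factor out 2: 26 = 2·13. Since 1915 ≡ 3 (mod 8), (2/1915) = -1. Now have -(13/1915).
13 ≡ 1 (mod 4), so quadratic reciprocity gives (13/1915) = (1915/13). Reduce: 1915 ≡ 4 (mod 13). Now have -(4/13).
Factor out 2: 4 = 2^2. Since 13 ≡ 5 (mod 8), (2/13) = -1, and (2/13)^2 = +1. Now have -(1/13).
(1/13) = 1. Collecting the sign factors: -1.

-1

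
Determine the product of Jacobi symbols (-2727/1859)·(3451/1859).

-1

By multiplicativity, (-2727·3451/1859) = (-2727/1859)·(3451/1859).
First factor (-2727/1859):
Reduce the numerator: -2727 ≡ 991 (mod 1859), so (-2727/1859) = (991/1859).
Both 991 ≡ 3 and 1859 ≡ 3 (mod 4), so reciprocity gives (991/1859) = -(1859/991). Reduce: 1859 ≡ 868 (mod 991). Now have -(868/991).
Factor out 2: 868 = 2^2·217. Since 991 ≡ 7 (mod 8), (2/991) = +1, and (2/991)^2 = +1. Now have -(217/991).
217 ≡ 1 (mod 4), so quadratic reciprocity gives (217/991) = (991/217). Reduce: 991 ≡ 123 (mod 217). Now have -(123/217).
217 ≡ 1 (mod 4), so quadratic reciprocity gives (123/217) = (217/123). Reduce: 217 ≡ 94 (mod 123). Now have -(94/123).
Factor out 2: 94 = 2·47. Since 123 ≡ 3 (mod 8), (2/123) = -1. Now have (47/123).
Both 47 ≡ 3 and 123 ≡ 3 (mod 4), so reciprocity gives (47/123) = -(123/47). Reduce: 123 ≡ 29 (mod 47). Now have -(29/47).
29 ≡ 1 (mod 4), so quadratic reciprocity gives (29/47) = (47/29). Reduce: 47 ≡ 18 (mod 29). Now have -(18/29).
Factor out 2: 18 = 2·9. Since 29 ≡ 5 (mod 8), (2/29) = -1. Now have (9/29).
9 ≡ 1 (mod 4), so quadratic reciprocity gives (9/29) = (29/9). Reduce: 29 ≡ 2 (mod 9). Now have (2/9).
Factor out 2: 2 = 2. Since 9 ≡ 1 (mod 8), (2/9) = +1. Now have (1/9).
(1/9) = 1. Collecting the sign factors: 1.
Second factor (3451/1859):
Reduce the numerator: 3451 ≡ 1592 (mod 1859), so (3451/1859) = (1592/1859).
Factor out 2: 1592 = 2^3·199. Since 1859 ≡ 3 (mod 8), (2/1859) = -1, and (2/1859)^3 = -1. Now have -(199/1859).
Both 199 ≡ 3 and 1859 ≡ 3 (mod 4), so reciprocity gives (199/1859) = -(1859/199). Reduce: 1859 ≡ 68 (mod 199). Now have (68/199).
Factor out 2: 68 = 2^2·17. Since 199 ≡ 7 (mod 8), (2/199) = +1, and (2/199)^2 = +1. Now have (17/199).
17 ≡ 1 (mod 4), so quadratic reciprocity gives (17/199) = (199/17). Reduce: 199 ≡ 12 (mod 17). Now have (12/17).
Factor out 2: 12 = 2^2·3. Since 17 ≡ 1 (mod 8), (2/17) = +1, and (2/17)^2 = +1. Now have (3/17).
17 ≡ 1 (mod 4), so quadratic reciprocity gives (3/17) = (17/3). Reduce: 17 ≡ 2 (mod 3). Now have (2/3).
Factor out 2: 2 = 2. Since 3 ≡ 3 (mod 8), (2/3) = -1. Now have -(1/3).
(1/3) = 1. Collecting the sign factors: -1.
Product: (1)·(-1) = -1.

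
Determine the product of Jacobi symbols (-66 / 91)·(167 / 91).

By multiplicativity, (-66·167 / 91) = (-66 / 91)·(167 / 91).
First factor (-66 / 91):
(-66 / 91)
  = (25 / 91)    [-66 ≡ 25 mod 91]
  = (91 / 25)    [QR: 25 ≡ 1 mod 4, sign kept]
  = (16 / 25)    [91 ≡ 16 mod 25]
  = (1 / 25)    [25 ≡ 1 mod 8 ⇒ (2 / 25)^4 = +1]
  = 1    [(1 / 25) = 1]
Second factor (167 / 91):
(167 / 91)
  = (76 / 91)    [167 ≡ 76 mod 91]
  = (19 / 91)    [91 ≡ 3 mod 8 ⇒ (2 / 91)^2 = +1]
  = -(91 / 19)    [QR: both ≡ 3 mod 4, sign flips]
  = -(15 / 19)    [91 ≡ 15 mod 19]
  = (19 / 15)    [QR: both ≡ 3 mod 4, sign flips]
  = (4 / 15)    [19 ≡ 4 mod 15]
  = (1 / 15)    [15 ≡ 7 mod 8 ⇒ (2 / 15)^2 = +1]
  = 1    [(1 / 15) = 1]
Product: (1)·(1) = 1.

1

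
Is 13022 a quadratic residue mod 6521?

(13022/6521)
  = (6501/6521)    [13022 ≡ 6501 mod 6521]
  = (6521/6501)    [QR: 6501 ≡ 1 mod 4, sign kept]
  = (20/6501)    [6521 ≡ 20 mod 6501]
  = (5/6501)    [6501 ≡ 5 mod 8 ⇒ (2/6501)^2 = +1]
  = (6501/5)    [QR: 5 ≡ 1 mod 4, sign kept]
  = (1/5)    [6501 ≡ 1 mod 5]
  = 1    [(1/5) = 1]
(13022/6521) = 1, and 6521 is prime, so 13022 is a quadratic residue mod 6521.

yes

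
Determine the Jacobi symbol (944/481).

(944/481)
  = (463/481)    [944 ≡ 463 mod 481]
  = (481/463)    [QR: 481 ≡ 1 mod 4, sign kept]
  = (18/463)    [481 ≡ 18 mod 463]
  = (9/463)    [463 ≡ 7 mod 8 ⇒ (2/463) = +1]
  = (463/9)    [QR: 9 ≡ 1 mod 4, sign kept]
  = (4/9)    [463 ≡ 4 mod 9]
  = (1/9)    [9 ≡ 1 mod 8 ⇒ (2/9)^2 = +1]
  = 1    [(1/9) = 1]

1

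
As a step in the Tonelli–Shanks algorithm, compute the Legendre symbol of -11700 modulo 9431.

Pull out -1: (-11700/9431) = (-1/9431)·(11700/9431). Since 9431 ≡ 3 (mod 4), (-1/9431) = -1. Now have -(11700/9431).
Reduce the numerator: 11700 ≡ 2269 (mod 9431), so (11700/9431) = (2269/9431).
2269 ≡ 1 (mod 4), so quadratic reciprocity gives (2269/9431) = (9431/2269). Reduce: 9431 ≡ 355 (mod 2269). Now have -(355/2269).
2269 ≡ 1 (mod 4), so quadratic reciprocity gives (355/2269) = (2269/355). Reduce: 2269 ≡ 139 (mod 355). Now have -(139/355).
Both 139 ≡ 3 and 355 ≡ 3 (mod 4), so reciprocity gives (139/355) = -(355/139). Reduce: 355 ≡ 77 (mod 139). Now have (77/139).
77 ≡ 1 (mod 4), so quadratic reciprocity gives (77/139) = (139/77). Reduce: 139 ≡ 62 (mod 77). Now have (62/77).
Factor out 2: 62 = 2·31. Since 77 ≡ 5 (mod 8), (2/77) = -1. Now have -(31/77).
77 ≡ 1 (mod 4), so quadratic reciprocity gives (31/77) = (77/31). Reduce: 77 ≡ 15 (mod 31). Now have -(15/31).
Both 15 ≡ 3 and 31 ≡ 3 (mod 4), so reciprocity gives (15/31) = -(31/15). Reduce: 31 ≡ 1 (mod 15). Now have (1/15).
(1/15) = 1. Collecting the sign factors: 1.

1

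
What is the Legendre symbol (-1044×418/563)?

-1

By multiplicativity, (-1044·418/563) = (-1044/563)·(418/563).
First factor (-1044/563):
(-1044/563)
  = -(1044/563)    [563 ≡ 3 mod 4 ⇒ (-1/563) = -1]
  = -(481/563)    [1044 ≡ 481 mod 563]
  = -(563/481)    [QR: 481 ≡ 1 mod 4, sign kept]
  = -(82/481)    [563 ≡ 82 mod 481]
  = -(41/481)    [481 ≡ 1 mod 8 ⇒ (2/481) = +1]
  = -(481/41)    [QR: 41 ≡ 1 mod 4, sign kept]
  = -(30/41)    [481 ≡ 30 mod 41]
  = -(15/41)    [41 ≡ 1 mod 8 ⇒ (2/41) = +1]
  = -(41/15)    [QR: 41 ≡ 1 mod 4, sign kept]
  = -(11/15)    [41 ≡ 11 mod 15]
  = (15/11)    [QR: both ≡ 3 mod 4, sign flips]
  = (4/11)    [15 ≡ 4 mod 11]
  = (1/11)    [11 ≡ 3 mod 8 ⇒ (2/11)^2 = +1]
  = 1    [(1/11) = 1]
Second factor (418/563):
(418/563)
  = -(209/563)    [563 ≡ 3 mod 8 ⇒ (2/563) = -1]
  = -(563/209)    [QR: 209 ≡ 1 mod 4, sign kept]
  = -(145/209)    [563 ≡ 145 mod 209]
  = -(209/145)    [QR: 145 ≡ 1 mod 4, sign kept]
  = -(64/145)    [209 ≡ 64 mod 145]
  = -(1/145)    [145 ≡ 1 mod 8 ⇒ (2/145)^6 = +1]
  = -1    [(1/145) = 1]
Product: (1)·(-1) = -1.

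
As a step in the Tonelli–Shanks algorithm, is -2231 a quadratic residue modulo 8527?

no

Reduce the numerator: -2231 ≡ 6296 (mod 8527), so (-2231/8527) = (6296/8527).
Factor out 2: 6296 = 2^3·787. Since 8527 ≡ 7 (mod 8), (2/8527) = +1, and (2/8527)^3 = +1. Now have (787/8527).
Both 787 ≡ 3 and 8527 ≡ 3 (mod 4), so reciprocity gives (787/8527) = -(8527/787). Reduce: 8527 ≡ 657 (mod 787). Now have -(657/787).
657 ≡ 1 (mod 4), so quadratic reciprocity gives (657/787) = (787/657). Reduce: 787 ≡ 130 (mod 657). Now have -(130/657).
Factor out 2: 130 = 2·65. Since 657 ≡ 1 (mod 8), (2/657) = +1. Now have -(65/657).
65 ≡ 1 (mod 4), so quadratic reciprocity gives (65/657) = (657/65). Reduce: 657 ≡ 7 (mod 65). Now have -(7/65).
65 ≡ 1 (mod 4), so quadratic reciprocity gives (7/65) = (65/7). Reduce: 65 ≡ 2 (mod 7). Now have -(2/7).
Factor out 2: 2 = 2. Since 7 ≡ 7 (mod 8), (2/7) = +1. Now have -(1/7).
(1/7) = 1. Collecting the sign factors: -1.
The Legendre symbol is -1, so x^2 ≡ -2231 (mod 8527) has no solution.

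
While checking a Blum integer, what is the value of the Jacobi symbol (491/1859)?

-1

Both 491 ≡ 3 and 1859 ≡ 3 (mod 4), so reciprocity gives (491/1859) = -(1859/491). Reduce: 1859 ≡ 386 (mod 491). Now have -(386/491).
Factor out 2: 386 = 2·193. Since 491 ≡ 3 (mod 8), (2/491) = -1. Now have (193/491).
193 ≡ 1 (mod 4), so quadratic reciprocity gives (193/491) = (491/193). Reduce: 491 ≡ 105 (mod 193). Now have (105/193).
105 ≡ 1 (mod 4), so quadratic reciprocity gives (105/193) = (193/105). Reduce: 193 ≡ 88 (mod 105). Now have (88/105).
Factor out 2: 88 = 2^3·11. Since 105 ≡ 1 (mod 8), (2/105) = +1, and (2/105)^3 = +1. Now have (11/105).
105 ≡ 1 (mod 4), so quadratic reciprocity gives (11/105) = (105/11). Reduce: 105 ≡ 6 (mod 11). Now have (6/11).
Factor out 2: 6 = 2·3. Since 11 ≡ 3 (mod 8), (2/11) = -1. Now have -(3/11).
Both 3 ≡ 3 and 11 ≡ 3 (mod 4), so reciprocity gives (3/11) = -(11/3). Reduce: 11 ≡ 2 (mod 3). Now have (2/3).
Factor out 2: 2 = 2. Since 3 ≡ 3 (mod 8), (2/3) = -1. Now have -(1/3).
(1/3) = 1. Collecting the sign factors: -1.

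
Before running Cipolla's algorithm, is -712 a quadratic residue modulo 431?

(-712/431)
  = (150/431)    [-712 ≡ 150 mod 431]
  = (75/431)    [431 ≡ 7 mod 8 ⇒ (2/431) = +1]
  = -(431/75)    [QR: both ≡ 3 mod 4, sign flips]
  = -(56/75)    [431 ≡ 56 mod 75]
  = (7/75)    [75 ≡ 3 mod 8 ⇒ (2/75)^3 = -1]
  = -(75/7)    [QR: both ≡ 3 mod 4, sign flips]
  = -(5/7)    [75 ≡ 5 mod 7]
  = -(7/5)    [QR: 5 ≡ 1 mod 4, sign kept]
  = -(2/5)    [7 ≡ 2 mod 5]
  = (1/5)    [5 ≡ 5 mod 8 ⇒ (2/5) = -1]
  = 1    [(1/5) = 1]
(-712/431) = 1, and 431 is prime, so -712 is a quadratic residue mod 431.

yes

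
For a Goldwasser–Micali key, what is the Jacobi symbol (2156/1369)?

1

Reduce the numerator: 2156 ≡ 787 (mod 1369), so (2156/1369) = (787/1369).
1369 ≡ 1 (mod 4), so quadratic reciprocity gives (787/1369) = (1369/787). Reduce: 1369 ≡ 582 (mod 787). Now have (582/787).
Factor out 2: 582 = 2·291. Since 787 ≡ 3 (mod 8), (2/787) = -1. Now have -(291/787).
Both 291 ≡ 3 and 787 ≡ 3 (mod 4), so reciprocity gives (291/787) = -(787/291). Reduce: 787 ≡ 205 (mod 291). Now have (205/291).
205 ≡ 1 (mod 4), so quadratic reciprocity gives (205/291) = (291/205). Reduce: 291 ≡ 86 (mod 205). Now have (86/205).
Factor out 2: 86 = 2·43. Since 205 ≡ 5 (mod 8), (2/205) = -1. Now have -(43/205).
205 ≡ 1 (mod 4), so quadratic reciprocity gives (43/205) = (205/43). Reduce: 205 ≡ 33 (mod 43). Now have -(33/43).
33 ≡ 1 (mod 4), so quadratic reciprocity gives (33/43) = (43/33). Reduce: 43 ≡ 10 (mod 33). Now have -(10/33).
Factor out 2: 10 = 2·5. Since 33 ≡ 1 (mod 8), (2/33) = +1. Now have -(5/33).
5 ≡ 1 (mod 4), so quadratic reciprocity gives (5/33) = (33/5). Reduce: 33 ≡ 3 (mod 5). Now have -(3/5).
5 ≡ 1 (mod 4), so quadratic reciprocity gives (3/5) = (5/3). Reduce: 5 ≡ 2 (mod 3). Now have -(2/3).
Factor out 2: 2 = 2. Since 3 ≡ 3 (mod 8), (2/3) = -1. Now have (1/3).
(1/3) = 1. Collecting the sign factors: 1.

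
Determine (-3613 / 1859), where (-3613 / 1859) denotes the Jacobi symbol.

Reduce the numerator: -3613 ≡ 105 (mod 1859), so (-3613 / 1859) = (105 / 1859).
105 ≡ 1 (mod 4), so quadratic reciprocity gives (105 / 1859) = (1859 / 105). Reduce: 1859 ≡ 74 (mod 105). Now have (74 / 105).
Factor out 2: 74 = 2·37. Since 105 ≡ 1 (mod 8), (2 / 105) = +1. Now have (37 / 105).
37 ≡ 1 (mod 4), so quadratic reciprocity gives (37 / 105) = (105 / 37). Reduce: 105 ≡ 31 (mod 37). Now have (31 / 37).
37 ≡ 1 (mod 4), so quadratic reciprocity gives (31 / 37) = (37 / 31). Reduce: 37 ≡ 6 (mod 31). Now have (6 / 31).
Factor out 2: 6 = 2·3. Since 31 ≡ 7 (mod 8), (2 / 31) = +1. Now have (3 / 31).
Both 3 ≡ 3 and 31 ≡ 3 (mod 4), so reciprocity gives (3 / 31) = -(31 / 3). Reduce: 31 ≡ 1 (mod 3). Now have -(1 / 3).
(1 / 3) = 1. Collecting the sign factors: -1.

-1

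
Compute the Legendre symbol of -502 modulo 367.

-1

Reduce the numerator: -502 ≡ 232 (mod 367), so (-502 / 367) = (232 / 367).
Factor out 2: 232 = 2^3·29. Since 367 ≡ 7 (mod 8), (2 / 367) = +1, and (2 / 367)^3 = +1. Now have (29 / 367).
29 ≡ 1 (mod 4), so quadratic reciprocity gives (29 / 367) = (367 / 29). Reduce: 367 ≡ 19 (mod 29). Now have (19 / 29).
29 ≡ 1 (mod 4), so quadratic reciprocity gives (19 / 29) = (29 / 19). Reduce: 29 ≡ 10 (mod 19). Now have (10 / 19).
Factor out 2: 10 = 2·5. Since 19 ≡ 3 (mod 8), (2 / 19) = -1. Now have -(5 / 19).
5 ≡ 1 (mod 4), so quadratic reciprocity gives (5 / 19) = (19 / 5). Reduce: 19 ≡ 4 (mod 5). Now have -(4 / 5).
Factor out 2: 4 = 2^2. Since 5 ≡ 5 (mod 8), (2 / 5) = -1, and (2 / 5)^2 = +1. Now have -(1 / 5).
(1 / 5) = 1. Collecting the sign factors: -1.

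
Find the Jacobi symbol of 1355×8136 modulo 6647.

By multiplicativity, (1355·8136/6647) = (1355/6647)·(8136/6647).
First factor (1355/6647):
(1355/6647)
  = -(6647/1355)    [QR: both ≡ 3 mod 4, sign flips]
  = -(1227/1355)    [6647 ≡ 1227 mod 1355]
  = (1355/1227)    [QR: both ≡ 3 mod 4, sign flips]
  = (128/1227)    [1355 ≡ 128 mod 1227]
  = -(1/1227)    [1227 ≡ 3 mod 8 ⇒ (2/1227)^7 = -1]
  = -1    [(1/1227) = 1]
Second factor (8136/6647):
(8136/6647)
  = (1489/6647)    [8136 ≡ 1489 mod 6647]
  = (6647/1489)    [QR: 1489 ≡ 1 mod 4, sign kept]
  = (691/1489)    [6647 ≡ 691 mod 1489]
  = (1489/691)    [QR: 1489 ≡ 1 mod 4, sign kept]
  = (107/691)    [1489 ≡ 107 mod 691]
  = -(691/107)    [QR: both ≡ 3 mod 4, sign flips]
  = -(49/107)    [691 ≡ 49 mod 107]
  = -(107/49)    [QR: 49 ≡ 1 mod 4, sign kept]
  = -(9/49)    [107 ≡ 9 mod 49]
  = -(49/9)    [QR: 9 ≡ 1 mod 4, sign kept]
  = -(4/9)    [49 ≡ 4 mod 9]
  = -(1/9)    [9 ≡ 1 mod 8 ⇒ (2/9)^2 = +1]
  = -1    [(1/9) = 1]
Product: (-1)·(-1) = 1.

1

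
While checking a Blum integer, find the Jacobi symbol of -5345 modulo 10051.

-1

(-5345/10051)
  = -(5345/10051)    [10051 ≡ 3 mod 4 ⇒ (-1/10051) = -1]
  = -(10051/5345)    [QR: 5345 ≡ 1 mod 4, sign kept]
  = -(4706/5345)    [10051 ≡ 4706 mod 5345]
  = -(2353/5345)    [5345 ≡ 1 mod 8 ⇒ (2/5345) = +1]
  = -(5345/2353)    [QR: 2353 ≡ 1 mod 4, sign kept]
  = -(639/2353)    [5345 ≡ 639 mod 2353]
  = -(2353/639)    [QR: 2353 ≡ 1 mod 4, sign kept]
  = -(436/639)    [2353 ≡ 436 mod 639]
  = -(109/639)    [639 ≡ 7 mod 8 ⇒ (2/639)^2 = +1]
  = -(639/109)    [QR: 109 ≡ 1 mod 4, sign kept]
  = -(94/109)    [639 ≡ 94 mod 109]
  = (47/109)    [109 ≡ 5 mod 8 ⇒ (2/109) = -1]
  = (109/47)    [QR: 109 ≡ 1 mod 4, sign kept]
  = (15/47)    [109 ≡ 15 mod 47]
  = -(47/15)    [QR: both ≡ 3 mod 4, sign flips]
  = -(2/15)    [47 ≡ 2 mod 15]
  = -(1/15)    [15 ≡ 7 mod 8 ⇒ (2/15) = +1]
  = -1    [(1/15) = 1]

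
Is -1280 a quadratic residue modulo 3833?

Reduce the numerator: -1280 ≡ 2553 (mod 3833), so (-1280|3833) = (2553|3833).
2553 ≡ 1 (mod 4), so quadratic reciprocity gives (2553|3833) = (3833|2553). Reduce: 3833 ≡ 1280 (mod 2553). Now have (1280|2553).
Factor out 2: 1280 = 2^8·5. Since 2553 ≡ 1 (mod 8), (2|2553) = +1, and (2|2553)^8 = +1. Now have (5|2553).
5 ≡ 1 (mod 4), so quadratic reciprocity gives (5|2553) = (2553|5). Reduce: 2553 ≡ 3 (mod 5). Now have (3|5).
5 ≡ 1 (mod 4), so quadratic reciprocity gives (3|5) = (5|3). Reduce: 5 ≡ 2 (mod 3). Now have (2|3).
Factor out 2: 2 = 2. Since 3 ≡ 3 (mod 8), (2|3) = -1. Now have -(1|3).
(1|3) = 1. Collecting the sign factors: -1.
(-1280|3833) = -1, and 3833 is prime, so -1280 is not a quadratic residue mod 3833.

no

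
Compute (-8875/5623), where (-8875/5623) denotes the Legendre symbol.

(-8875/5623)
  = -(8875/5623)    [5623 ≡ 3 mod 4 ⇒ (-1/5623) = -1]
  = -(3252/5623)    [8875 ≡ 3252 mod 5623]
  = -(813/5623)    [5623 ≡ 7 mod 8 ⇒ (2/5623)^2 = +1]
  = -(5623/813)    [QR: 813 ≡ 1 mod 4, sign kept]
  = -(745/813)    [5623 ≡ 745 mod 813]
  = -(813/745)    [QR: 745 ≡ 1 mod 4, sign kept]
  = -(68/745)    [813 ≡ 68 mod 745]
  = -(17/745)    [745 ≡ 1 mod 8 ⇒ (2/745)^2 = +1]
  = -(745/17)    [QR: 17 ≡ 1 mod 4, sign kept]
  = -(14/17)    [745 ≡ 14 mod 17]
  = -(7/17)    [17 ≡ 1 mod 8 ⇒ (2/17) = +1]
  = -(17/7)    [QR: 17 ≡ 1 mod 4, sign kept]
  = -(3/7)    [17 ≡ 3 mod 7]
  = (7/3)    [QR: both ≡ 3 mod 4, sign flips]
  = (1/3)    [7 ≡ 1 mod 3]
  = 1    [(1/3) = 1]

1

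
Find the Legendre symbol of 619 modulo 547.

-1

Reduce the numerator: 619 ≡ 72 (mod 547), so (619/547) = (72/547).
Factor out 2: 72 = 2^3·9. Since 547 ≡ 3 (mod 8), (2/547) = -1, and (2/547)^3 = -1. Now have -(9/547).
9 ≡ 1 (mod 4), so quadratic reciprocity gives (9/547) = (547/9). Reduce: 547 ≡ 7 (mod 9). Now have -(7/9).
9 ≡ 1 (mod 4), so quadratic reciprocity gives (7/9) = (9/7). Reduce: 9 ≡ 2 (mod 7). Now have -(2/7).
Factor out 2: 2 = 2. Since 7 ≡ 7 (mod 8), (2/7) = +1. Now have -(1/7).
(1/7) = 1. Collecting the sign factors: -1.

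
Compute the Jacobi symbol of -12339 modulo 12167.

Reduce the numerator: -12339 ≡ 11995 (mod 12167), so (-12339/12167) = (11995/12167).
Both 11995 ≡ 3 and 12167 ≡ 3 (mod 4), so reciprocity gives (11995/12167) = -(12167/11995). Reduce: 12167 ≡ 172 (mod 11995). Now have -(172/11995).
Factor out 2: 172 = 2^2·43. Since 11995 ≡ 3 (mod 8), (2/11995) = -1, and (2/11995)^2 = +1. Now have -(43/11995).
Both 43 ≡ 3 and 11995 ≡ 3 (mod 4), so reciprocity gives (43/11995) = -(11995/43). Reduce: 11995 ≡ 41 (mod 43). Now have (41/43).
41 ≡ 1 (mod 4), so quadratic reciprocity gives (41/43) = (43/41). Reduce: 43 ≡ 2 (mod 41). Now have (2/41).
Factor out 2: 2 = 2. Since 41 ≡ 1 (mod 8), (2/41) = +1. Now have (1/41).
(1/41) = 1. Collecting the sign factors: 1.

1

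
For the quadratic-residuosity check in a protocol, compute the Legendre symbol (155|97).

-1

Reduce the numerator: 155 ≡ 58 (mod 97), so (155|97) = (58|97).
Factor out 2: 58 = 2·29. Since 97 ≡ 1 (mod 8), (2|97) = +1. Now have (29|97).
29 ≡ 1 (mod 4), so quadratic reciprocity gives (29|97) = (97|29). Reduce: 97 ≡ 10 (mod 29). Now have (10|29).
Factor out 2: 10 = 2·5. Since 29 ≡ 5 (mod 8), (2|29) = -1. Now have -(5|29).
5 ≡ 1 (mod 4), so quadratic reciprocity gives (5|29) = (29|5). Reduce: 29 ≡ 4 (mod 5). Now have -(4|5).
Factor out 2: 4 = 2^2. Since 5 ≡ 5 (mod 8), (2|5) = -1, and (2|5)^2 = +1. Now have -(1|5).
(1|5) = 1. Collecting the sign factors: -1.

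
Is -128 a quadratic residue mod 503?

(-128/503)
  = (375/503)    [-128 ≡ 375 mod 503]
  = -(503/375)    [QR: both ≡ 3 mod 4, sign flips]
  = -(128/375)    [503 ≡ 128 mod 375]
  = -(1/375)    [375 ≡ 7 mod 8 ⇒ (2/375)^7 = +1]
  = -1    [(1/375) = 1]
(-128/503) = -1, and 503 is prime, so -128 is not a quadratic residue mod 503.

no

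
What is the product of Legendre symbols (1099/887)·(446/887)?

By multiplicativity, (1099·446/887) = (1099/887)·(446/887).
First factor (1099/887):
Reduce the numerator: 1099 ≡ 212 (mod 887), so (1099/887) = (212/887).
Factor out 2: 212 = 2^2·53. Since 887 ≡ 7 (mod 8), (2/887) = +1, and (2/887)^2 = +1. Now have (53/887).
53 ≡ 1 (mod 4), so quadratic reciprocity gives (53/887) = (887/53). Reduce: 887 ≡ 39 (mod 53). Now have (39/53).
53 ≡ 1 (mod 4), so quadratic reciprocity gives (39/53) = (53/39). Reduce: 53 ≡ 14 (mod 39). Now have (14/39).
Factor out 2: 14 = 2·7. Since 39 ≡ 7 (mod 8), (2/39) = +1. Now have (7/39).
Both 7 ≡ 3 and 39 ≡ 3 (mod 4), so reciprocity gives (7/39) = -(39/7). Reduce: 39 ≡ 4 (mod 7). Now have -(4/7).
Factor out 2: 4 = 2^2. Since 7 ≡ 7 (mod 8), (2/7) = +1, and (2/7)^2 = +1. Now have -(1/7).
(1/7) = 1. Collecting the sign factors: -1.
Second factor (446/887):
Factor out 2: 446 = 2·223. Since 887 ≡ 7 (mod 8), (2/887) = +1. Now have (223/887).
Both 223 ≡ 3 and 887 ≡ 3 (mod 4), so reciprocity gives (223/887) = -(887/223). Reduce: 887 ≡ 218 (mod 223). Now have -(218/223).
Factor out 2: 218 = 2·109. Since 223 ≡ 7 (mod 8), (2/223) = +1. Now have -(109/223).
109 ≡ 1 (mod 4), so quadratic reciprocity gives (109/223) = (223/109). Reduce: 223 ≡ 5 (mod 109). Now have -(5/109).
5 ≡ 1 (mod 4), so quadratic reciprocity gives (5/109) = (109/5). Reduce: 109 ≡ 4 (mod 5). Now have -(4/5).
Factor out 2: 4 = 2^2. Since 5 ≡ 5 (mod 8), (2/5) = -1, and (2/5)^2 = +1. Now have -(1/5).
(1/5) = 1. Collecting the sign factors: -1.
Product: (-1)·(-1) = 1.

1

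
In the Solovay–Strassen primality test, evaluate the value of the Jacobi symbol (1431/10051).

1

Both 1431 ≡ 3 and 10051 ≡ 3 (mod 4), so reciprocity gives (1431/10051) = -(10051/1431). Reduce: 10051 ≡ 34 (mod 1431). Now have -(34/1431).
Factor out 2: 34 = 2·17. Since 1431 ≡ 7 (mod 8), (2/1431) = +1. Now have -(17/1431).
17 ≡ 1 (mod 4), so quadratic reciprocity gives (17/1431) = (1431/17). Reduce: 1431 ≡ 3 (mod 17). Now have -(3/17).
17 ≡ 1 (mod 4), so quadratic reciprocity gives (3/17) = (17/3). Reduce: 17 ≡ 2 (mod 3). Now have -(2/3).
Factor out 2: 2 = 2. Since 3 ≡ 3 (mod 8), (2/3) = -1. Now have (1/3).
(1/3) = 1. Collecting the sign factors: 1.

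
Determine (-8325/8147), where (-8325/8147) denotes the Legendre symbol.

-1

Reduce the numerator: -8325 ≡ 7969 (mod 8147), so (-8325/8147) = (7969/8147).
7969 ≡ 1 (mod 4), so quadratic reciprocity gives (7969/8147) = (8147/7969). Reduce: 8147 ≡ 178 (mod 7969). Now have (178/7969).
Factor out 2: 178 = 2·89. Since 7969 ≡ 1 (mod 8), (2/7969) = +1. Now have (89/7969).
89 ≡ 1 (mod 4), so quadratic reciprocity gives (89/7969) = (7969/89). Reduce: 7969 ≡ 48 (mod 89). Now have (48/89).
Factor out 2: 48 = 2^4·3. Since 89 ≡ 1 (mod 8), (2/89) = +1, and (2/89)^4 = +1. Now have (3/89).
89 ≡ 1 (mod 4), so quadratic reciprocity gives (3/89) = (89/3). Reduce: 89 ≡ 2 (mod 3). Now have (2/3).
Factor out 2: 2 = 2. Since 3 ≡ 3 (mod 8), (2/3) = -1. Now have -(1/3).
(1/3) = 1. Collecting the sign factors: -1.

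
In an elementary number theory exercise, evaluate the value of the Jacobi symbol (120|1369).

1

(120|1369)
  = (15|1369)    [1369 ≡ 1 mod 8 ⇒ (2|1369)^3 = +1]
  = (1369|15)    [QR: 1369 ≡ 1 mod 4, sign kept]
  = (4|15)    [1369 ≡ 4 mod 15]
  = (1|15)    [15 ≡ 7 mod 8 ⇒ (2|15)^2 = +1]
  = 1    [(1|15) = 1]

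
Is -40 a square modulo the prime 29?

no

Reduce the numerator: -40 ≡ 18 (mod 29), so (-40|29) = (18|29).
Factor out 2: 18 = 2·9. Since 29 ≡ 5 (mod 8), (2|29) = -1. Now have -(9|29).
9 ≡ 1 (mod 4), so quadratic reciprocity gives (9|29) = (29|9). Reduce: 29 ≡ 2 (mod 9). Now have -(2|9).
Factor out 2: 2 = 2. Since 9 ≡ 1 (mod 8), (2|9) = +1. Now have -(1|9).
(1|9) = 1. Collecting the sign factors: -1.
(-40|29) = -1, and 29 is prime, so -40 is not a quadratic residue mod 29.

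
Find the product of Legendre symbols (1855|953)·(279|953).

By multiplicativity, (1855·279|953) = (1855|953)·(279|953).
First factor (1855|953):
Reduce the numerator: 1855 ≡ 902 (mod 953), so (1855|953) = (902|953).
Factor out 2: 902 = 2·451. Since 953 ≡ 1 (mod 8), (2|953) = +1. Now have (451|953).
953 ≡ 1 (mod 4), so quadratic reciprocity gives (451|953) = (953|451). Reduce: 953 ≡ 51 (mod 451). Now have (51|451).
Both 51 ≡ 3 and 451 ≡ 3 (mod 4), so reciprocity gives (51|451) = -(451|51). Reduce: 451 ≡ 43 (mod 51). Now have -(43|51).
Both 43 ≡ 3 and 51 ≡ 3 (mod 4), so reciprocity gives (43|51) = -(51|43). Reduce: 51 ≡ 8 (mod 43). Now have (8|43).
Factor out 2: 8 = 2^3. Since 43 ≡ 3 (mod 8), (2|43) = -1, and (2|43)^3 = -1. Now have -(1|43).
(1|43) = 1. Collecting the sign factors: -1.
Second factor (279|953):
953 ≡ 1 (mod 4), so quadratic reciprocity gives (279|953) = (953|279). Reduce: 953 ≡ 116 (mod 279). Now have (116|279).
Factor out 2: 116 = 2^2·29. Since 279 ≡ 7 (mod 8), (2|279) = +1, and (2|279)^2 = +1. Now have (29|279).
29 ≡ 1 (mod 4), so quadratic reciprocity gives (29|279) = (279|29). Reduce: 279 ≡ 18 (mod 29). Now have (18|29).
Factor out 2: 18 = 2·9. Since 29 ≡ 5 (mod 8), (2|29) = -1. Now have -(9|29).
9 ≡ 1 (mod 4), so quadratic reciprocity gives (9|29) = (29|9). Reduce: 29 ≡ 2 (mod 9). Now have -(2|9).
Factor out 2: 2 = 2. Since 9 ≡ 1 (mod 8), (2|9) = +1. Now have -(1|9).
(1|9) = 1. Collecting the sign factors: -1.
Product: (-1)·(-1) = 1.

1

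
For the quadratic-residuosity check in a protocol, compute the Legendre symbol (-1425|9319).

-1

Pull out -1: (-1425|9319) = (-1|9319)·(1425|9319). Since 9319 ≡ 3 (mod 4), (-1|9319) = -1. Now have -(1425|9319).
1425 ≡ 1 (mod 4), so quadratic reciprocity gives (1425|9319) = (9319|1425). Reduce: 9319 ≡ 769 (mod 1425). Now have -(769|1425).
769 ≡ 1 (mod 4), so quadratic reciprocity gives (769|1425) = (1425|769). Reduce: 1425 ≡ 656 (mod 769). Now have -(656|769).
Factor out 2: 656 = 2^4·41. Since 769 ≡ 1 (mod 8), (2|769) = +1, and (2|769)^4 = +1. Now have -(41|769).
41 ≡ 1 (mod 4), so quadratic reciprocity gives (41|769) = (769|41). Reduce: 769 ≡ 31 (mod 41). Now have -(31|41).
41 ≡ 1 (mod 4), so quadratic reciprocity gives (31|41) = (41|31). Reduce: 41 ≡ 10 (mod 31). Now have -(10|31).
Factor out 2: 10 = 2·5. Since 31 ≡ 7 (mod 8), (2|31) = +1. Now have -(5|31).
5 ≡ 1 (mod 4), so quadratic reciprocity gives (5|31) = (31|5). Reduce: 31 ≡ 1 (mod 5). Now have -(1|5).
(1|5) = 1. Collecting the sign factors: -1.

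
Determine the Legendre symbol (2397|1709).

-1

(2397|1709)
  = (688|1709)    [2397 ≡ 688 mod 1709]
  = (43|1709)    [1709 ≡ 5 mod 8 ⇒ (2|1709)^4 = +1]
  = (1709|43)    [QR: 1709 ≡ 1 mod 4, sign kept]
  = (32|43)    [1709 ≡ 32 mod 43]
  = -(1|43)    [43 ≡ 3 mod 8 ⇒ (2|43)^5 = -1]
  = -1    [(1|43) = 1]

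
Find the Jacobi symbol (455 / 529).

(455 / 529)
  = (529 / 455)    [QR: 529 ≡ 1 mod 4, sign kept]
  = (74 / 455)    [529 ≡ 74 mod 455]
  = (37 / 455)    [455 ≡ 7 mod 8 ⇒ (2 / 455) = +1]
  = (455 / 37)    [QR: 37 ≡ 1 mod 4, sign kept]
  = (11 / 37)    [455 ≡ 11 mod 37]
  = (37 / 11)    [QR: 37 ≡ 1 mod 4, sign kept]
  = (4 / 11)    [37 ≡ 4 mod 11]
  = (1 / 11)    [11 ≡ 3 mod 8 ⇒ (2 / 11)^2 = +1]
  = 1    [(1 / 11) = 1]

1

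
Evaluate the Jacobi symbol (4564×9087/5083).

0

By multiplicativity, (4564·9087/5083) = (4564/5083)·(9087/5083).
First factor (4564/5083):
Factor out 2: 4564 = 2^2·1141. Since 5083 ≡ 3 (mod 8), (2/5083) = -1, and (2/5083)^2 = +1. Now have (1141/5083).
1141 ≡ 1 (mod 4), so quadratic reciprocity gives (1141/5083) = (5083/1141). Reduce: 5083 ≡ 519 (mod 1141). Now have (519/1141).
1141 ≡ 1 (mod 4), so quadratic reciprocity gives (519/1141) = (1141/519). Reduce: 1141 ≡ 103 (mod 519). Now have (103/519).
Both 103 ≡ 3 and 519 ≡ 3 (mod 4), so reciprocity gives (103/519) = -(519/103). Reduce: 519 ≡ 4 (mod 103). Now have -(4/103).
Factor out 2: 4 = 2^2. Since 103 ≡ 7 (mod 8), (2/103) = +1, and (2/103)^2 = +1. Now have -(1/103).
(1/103) = 1. Collecting the sign factors: -1.
Second factor (9087/5083):
Reduce the numerator: 9087 ≡ 4004 (mod 5083), so (9087/5083) = (4004/5083).
Factor out 2: 4004 = 2^2·1001. Since 5083 ≡ 3 (mod 8), (2/5083) = -1, and (2/5083)^2 = +1. Now have (1001/5083).
1001 ≡ 1 (mod 4), so quadratic reciprocity gives (1001/5083) = (5083/1001). Reduce: 5083 ≡ 78 (mod 1001). Now have (78/1001).
Factor out 2: 78 = 2·39. Since 1001 ≡ 1 (mod 8), (2/1001) = +1. Now have (39/1001).
1001 ≡ 1 (mod 4), so quadratic reciprocity gives (39/1001) = (1001/39). Reduce: 1001 ≡ 26 (mod 39). Now have (26/39).
Factor out 2: 26 = 2·13. Since 39 ≡ 7 (mod 8), (2/39) = +1. Now have (13/39).
13 ≡ 1 (mod 4), so quadratic reciprocity gives (13/39) = (39/13). Reduce: 39 ≡ 0 (mod 13). Now have (0/13).
The numerator is now 0 with denominator 13 > 1: the symbol is 0.
Product: (-1)·(0) = 0.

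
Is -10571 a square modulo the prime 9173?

no

Pull out -1: (-10571/9173) = (-1/9173)·(10571/9173). Since 9173 ≡ 1 (mod 4), (-1/9173) = +1. Now have (10571/9173).
Reduce the numerator: 10571 ≡ 1398 (mod 9173), so (10571/9173) = (1398/9173).
Factor out 2: 1398 = 2·699. Since 9173 ≡ 5 (mod 8), (2/9173) = -1. Now have -(699/9173).
9173 ≡ 1 (mod 4), so quadratic reciprocity gives (699/9173) = (9173/699). Reduce: 9173 ≡ 86 (mod 699). Now have -(86/699).
Factor out 2: 86 = 2·43. Since 699 ≡ 3 (mod 8), (2/699) = -1. Now have (43/699).
Both 43 ≡ 3 and 699 ≡ 3 (mod 4), so reciprocity gives (43/699) = -(699/43). Reduce: 699 ≡ 11 (mod 43). Now have -(11/43).
Both 11 ≡ 3 and 43 ≡ 3 (mod 4), so reciprocity gives (11/43) = -(43/11). Reduce: 43 ≡ 10 (mod 11). Now have (10/11).
Factor out 2: 10 = 2·5. Since 11 ≡ 3 (mod 8), (2/11) = -1. Now have -(5/11).
5 ≡ 1 (mod 4), so quadratic reciprocity gives (5/11) = (11/5). Reduce: 11 ≡ 1 (mod 5). Now have -(1/5).
(1/5) = 1. Collecting the sign factors: -1.
(-10571/9173) = -1, and 9173 is prime, so -10571 is not a quadratic residue mod 9173.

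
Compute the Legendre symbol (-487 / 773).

(-487 / 773)
  = (286 / 773)    [-487 ≡ 286 mod 773]
  = -(143 / 773)    [773 ≡ 5 mod 8 ⇒ (2 / 773) = -1]
  = -(773 / 143)    [QR: 773 ≡ 1 mod 4, sign kept]
  = -(58 / 143)    [773 ≡ 58 mod 143]
  = -(29 / 143)    [143 ≡ 7 mod 8 ⇒ (2 / 143) = +1]
  = -(143 / 29)    [QR: 29 ≡ 1 mod 4, sign kept]
  = -(27 / 29)    [143 ≡ 27 mod 29]
  = -(29 / 27)    [QR: 29 ≡ 1 mod 4, sign kept]
  = -(2 / 27)    [29 ≡ 2 mod 27]
  = (1 / 27)    [27 ≡ 3 mod 8 ⇒ (2 / 27) = -1]
  = 1    [(1 / 27) = 1]

1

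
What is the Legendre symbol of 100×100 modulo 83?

1

By multiplicativity, (100·100/83) = (100/83)·(100/83).
First factor (100/83):
Reduce the numerator: 100 ≡ 17 (mod 83), so (100/83) = (17/83).
17 ≡ 1 (mod 4), so quadratic reciprocity gives (17/83) = (83/17). Reduce: 83 ≡ 15 (mod 17). Now have (15/17).
17 ≡ 1 (mod 4), so quadratic reciprocity gives (15/17) = (17/15). Reduce: 17 ≡ 2 (mod 15). Now have (2/15).
Factor out 2: 2 = 2. Since 15 ≡ 7 (mod 8), (2/15) = +1. Now have (1/15).
(1/15) = 1. Collecting the sign factors: 1.
Second factor (100/83):
Reduce the numerator: 100 ≡ 17 (mod 83), so (100/83) = (17/83).
17 ≡ 1 (mod 4), so quadratic reciprocity gives (17/83) = (83/17). Reduce: 83 ≡ 15 (mod 17). Now have (15/17).
17 ≡ 1 (mod 4), so quadratic reciprocity gives (15/17) = (17/15). Reduce: 17 ≡ 2 (mod 15). Now have (2/15).
Factor out 2: 2 = 2. Since 15 ≡ 7 (mod 8), (2/15) = +1. Now have (1/15).
(1/15) = 1. Collecting the sign factors: 1.
Product: (1)·(1) = 1.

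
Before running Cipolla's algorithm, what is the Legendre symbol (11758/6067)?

(11758/6067)
  = (5691/6067)    [11758 ≡ 5691 mod 6067]
  = -(6067/5691)    [QR: both ≡ 3 mod 4, sign flips]
  = -(376/5691)    [6067 ≡ 376 mod 5691]
  = (47/5691)    [5691 ≡ 3 mod 8 ⇒ (2/5691)^3 = -1]
  = -(5691/47)    [QR: both ≡ 3 mod 4, sign flips]
  = -(4/47)    [5691 ≡ 4 mod 47]
  = -(1/47)    [47 ≡ 7 mod 8 ⇒ (2/47)^2 = +1]
  = -1    [(1/47) = 1]

-1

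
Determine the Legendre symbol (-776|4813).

Reduce the numerator: -776 ≡ 4037 (mod 4813), so (-776|4813) = (4037|4813).
4037 ≡ 1 (mod 4), so quadratic reciprocity gives (4037|4813) = (4813|4037). Reduce: 4813 ≡ 776 (mod 4037). Now have (776|4037).
Factor out 2: 776 = 2^3·97. Since 4037 ≡ 5 (mod 8), (2|4037) = -1, and (2|4037)^3 = -1. Now have -(97|4037).
97 ≡ 1 (mod 4), so quadratic reciprocity gives (97|4037) = (4037|97). Reduce: 4037 ≡ 60 (mod 97). Now have -(60|97).
Factor out 2: 60 = 2^2·15. Since 97 ≡ 1 (mod 8), (2|97) = +1, and (2|97)^2 = +1. Now have -(15|97).
97 ≡ 1 (mod 4), so quadratic reciprocity gives (15|97) = (97|15). Reduce: 97 ≡ 7 (mod 15). Now have -(7|15).
Both 7 ≡ 3 and 15 ≡ 3 (mod 4), so reciprocity gives (7|15) = -(15|7). Reduce: 15 ≡ 1 (mod 7). Now have (1|7).
(1|7) = 1. Collecting the sign factors: 1.

1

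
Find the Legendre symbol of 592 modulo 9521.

1

(592/9521)
  = (37/9521)    [9521 ≡ 1 mod 8 ⇒ (2/9521)^4 = +1]
  = (9521/37)    [QR: 37 ≡ 1 mod 4, sign kept]
  = (12/37)    [9521 ≡ 12 mod 37]
  = (3/37)    [37 ≡ 5 mod 8 ⇒ (2/37)^2 = +1]
  = (37/3)    [QR: 37 ≡ 1 mod 4, sign kept]
  = (1/3)    [37 ≡ 1 mod 3]
  = 1    [(1/3) = 1]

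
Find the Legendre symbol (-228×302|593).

By multiplicativity, (-228·302|593) = (-228|593)·(302|593).
First factor (-228|593):
Reduce the numerator: -228 ≡ 365 (mod 593), so (-228|593) = (365|593).
365 ≡ 1 (mod 4), so quadratic reciprocity gives (365|593) = (593|365). Reduce: 593 ≡ 228 (mod 365). Now have (228|365).
Factor out 2: 228 = 2^2·57. Since 365 ≡ 5 (mod 8), (2|365) = -1, and (2|365)^2 = +1. Now have (57|365).
57 ≡ 1 (mod 4), so quadratic reciprocity gives (57|365) = (365|57). Reduce: 365 ≡ 23 (mod 57). Now have (23|57).
57 ≡ 1 (mod 4), so quadratic reciprocity gives (23|57) = (57|23). Reduce: 57 ≡ 11 (mod 23). Now have (11|23).
Both 11 ≡ 3 and 23 ≡ 3 (mod 4), so reciprocity gives (11|23) = -(23|11). Reduce: 23 ≡ 1 (mod 11). Now have -(1|11).
(1|11) = 1. Collecting the sign factors: -1.
Second factor (302|593):
Factor out 2: 302 = 2·151. Since 593 ≡ 1 (mod 8), (2|593) = +1. Now have (151|593).
593 ≡ 1 (mod 4), so quadratic reciprocity gives (151|593) = (593|151). Reduce: 593 ≡ 140 (mod 151). Now have (140|151).
Factor out 2: 140 = 2^2·35. Since 151 ≡ 7 (mod 8), (2|151) = +1, and (2|151)^2 = +1. Now have (35|151).
Both 35 ≡ 3 and 151 ≡ 3 (mod 4), so reciprocity gives (35|151) = -(151|35). Reduce: 151 ≡ 11 (mod 35). Now have -(11|35).
Both 11 ≡ 3 and 35 ≡ 3 (mod 4), so reciprocity gives (11|35) = -(35|11). Reduce: 35 ≡ 2 (mod 11). Now have (2|11).
Factor out 2: 2 = 2. Since 11 ≡ 3 (mod 8), (2|11) = -1. Now have -(1|11).
(1|11) = 1. Collecting the sign factors: -1.
Product: (-1)·(-1) = 1.

1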